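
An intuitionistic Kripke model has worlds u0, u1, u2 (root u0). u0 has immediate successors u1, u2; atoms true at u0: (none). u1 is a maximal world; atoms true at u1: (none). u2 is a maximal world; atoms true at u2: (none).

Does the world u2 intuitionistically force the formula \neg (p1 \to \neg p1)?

u2 \nVdash \neg (p1 \to \neg p1) since u2 is accessible from u2 and u2 \Vdash p1 \to \neg p1.
u2 \Vdash p1 \to \neg p1 vacuously: no world accessible from u2 forces the antecedent p1.

No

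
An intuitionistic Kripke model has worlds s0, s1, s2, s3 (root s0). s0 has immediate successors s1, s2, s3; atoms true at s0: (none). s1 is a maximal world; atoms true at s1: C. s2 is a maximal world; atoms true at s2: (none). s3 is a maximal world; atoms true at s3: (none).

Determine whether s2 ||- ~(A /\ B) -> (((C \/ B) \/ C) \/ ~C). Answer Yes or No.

s2 ||- ~(A /\ B) -> (((C \/ B) \/ C) \/ ~C): every world accessible from s2 that forces ~(A /\ B) (namely s2) also forces ((C \/ B) \/ C) \/ ~C.

Yes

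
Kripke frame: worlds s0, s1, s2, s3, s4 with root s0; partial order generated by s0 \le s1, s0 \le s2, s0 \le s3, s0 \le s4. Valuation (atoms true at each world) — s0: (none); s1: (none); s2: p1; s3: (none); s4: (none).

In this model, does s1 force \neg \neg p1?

No

s1 \nVdash \neg \neg p1 since s1 is accessible from s1 and s1 \Vdash \neg p1.
s1 \Vdash \neg p1: no world accessible from s1 forces p1.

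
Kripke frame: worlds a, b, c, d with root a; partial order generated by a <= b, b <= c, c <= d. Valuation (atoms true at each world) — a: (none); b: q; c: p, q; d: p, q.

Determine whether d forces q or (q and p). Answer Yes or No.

d forces q or (q and p) via the disjunct q.

Yes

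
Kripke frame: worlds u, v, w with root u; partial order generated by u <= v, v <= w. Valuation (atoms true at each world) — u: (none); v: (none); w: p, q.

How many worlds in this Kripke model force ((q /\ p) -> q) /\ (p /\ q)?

u: does not force it — u ||-/- ((q /\ p) -> q) /\ (p /\ q) since u fails p /\ q.
v: does not force it — v ||-/- ((q /\ p) -> q) /\ (p /\ q) since v fails p /\ q.
w: forces it.
Worlds forcing the formula: {w}.

1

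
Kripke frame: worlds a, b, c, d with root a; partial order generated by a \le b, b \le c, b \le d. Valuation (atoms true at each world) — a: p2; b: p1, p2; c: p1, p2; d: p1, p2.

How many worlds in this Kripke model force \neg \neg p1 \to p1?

3

a: does not force it — a \nVdash \neg \neg p1 \to p1: already at a itself, a \Vdash \neg \neg p1 but a \nVdash p1.
b: forces it.
c: forces it.
d: forces it.
Worlds forcing the formula: {b, c, d}.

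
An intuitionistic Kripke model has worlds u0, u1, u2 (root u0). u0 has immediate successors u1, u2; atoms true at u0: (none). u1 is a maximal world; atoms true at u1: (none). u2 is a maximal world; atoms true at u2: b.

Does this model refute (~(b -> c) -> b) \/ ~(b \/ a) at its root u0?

u0 ||- (~(b -> c) -> b) \/ ~(b \/ a) via the disjunct ~(b -> c) -> b.
So the root u0 forces (~(b -> c) -> b) \/ ~(b \/ a); the model is not a countermodel.

No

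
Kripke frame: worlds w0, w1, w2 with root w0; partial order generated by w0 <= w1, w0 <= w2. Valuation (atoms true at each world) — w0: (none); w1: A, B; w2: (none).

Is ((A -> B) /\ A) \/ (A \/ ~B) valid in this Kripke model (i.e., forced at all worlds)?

No

Not every world: w0 ||-/- ((A -> B) /\ A) \/ (A \/ ~B).
w0 ||-/- ((A -> B) /\ A) \/ (A \/ ~B): neither disjunct is forced at w0.
w0 ||-/- (A -> B) /\ A since w0 fails A.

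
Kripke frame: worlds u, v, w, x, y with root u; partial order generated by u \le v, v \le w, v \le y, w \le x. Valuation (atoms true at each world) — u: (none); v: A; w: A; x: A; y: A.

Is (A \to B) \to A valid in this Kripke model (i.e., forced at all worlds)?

Yes

u \Vdash (A \to B) \to A vacuously: no world accessible from u forces the antecedent A \to B.
Since the root u forces (A \to B) \to A and forcing is persistent (monotone upward), every world forces it.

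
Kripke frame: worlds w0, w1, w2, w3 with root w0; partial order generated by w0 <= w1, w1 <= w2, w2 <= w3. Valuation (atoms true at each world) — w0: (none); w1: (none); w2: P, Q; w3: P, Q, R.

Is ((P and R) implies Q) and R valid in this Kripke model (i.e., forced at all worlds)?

Not every world: w0 does not force ((P and R) implies Q) and R.
w0 does not force ((P and R) implies Q) and R since w0 fails R.

No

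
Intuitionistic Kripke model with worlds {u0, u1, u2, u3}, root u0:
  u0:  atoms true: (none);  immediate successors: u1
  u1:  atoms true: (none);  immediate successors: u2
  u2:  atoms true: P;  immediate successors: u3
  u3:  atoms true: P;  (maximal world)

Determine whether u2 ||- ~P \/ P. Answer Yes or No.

u2 ||- ~P \/ P via the disjunct P.

Yes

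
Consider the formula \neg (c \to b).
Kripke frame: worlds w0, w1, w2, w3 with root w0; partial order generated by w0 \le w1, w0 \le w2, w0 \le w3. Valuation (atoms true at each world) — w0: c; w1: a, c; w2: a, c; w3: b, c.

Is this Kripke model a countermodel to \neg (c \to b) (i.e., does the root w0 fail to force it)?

w0 \nVdash \neg (c \to b) since w3 is accessible from w0 and w3 \Vdash c \to b.
w3 \Vdash c \to b: every world accessible from w3 that forces c (namely w3) also forces b.
So the root w0 does not force \neg (c \to b); the model is a countermodel.

Yes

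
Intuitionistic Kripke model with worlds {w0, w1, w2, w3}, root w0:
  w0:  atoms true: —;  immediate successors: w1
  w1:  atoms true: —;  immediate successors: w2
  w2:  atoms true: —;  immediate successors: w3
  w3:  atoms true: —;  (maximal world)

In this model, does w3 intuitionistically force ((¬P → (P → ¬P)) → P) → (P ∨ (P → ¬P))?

w3 ⊩ ((¬P → (P → ¬P)) → P) → (P ∨ (P → ¬P)) vacuously: no world accessible from w3 forces the antecedent (¬P → (P → ¬P)) → P.

Yes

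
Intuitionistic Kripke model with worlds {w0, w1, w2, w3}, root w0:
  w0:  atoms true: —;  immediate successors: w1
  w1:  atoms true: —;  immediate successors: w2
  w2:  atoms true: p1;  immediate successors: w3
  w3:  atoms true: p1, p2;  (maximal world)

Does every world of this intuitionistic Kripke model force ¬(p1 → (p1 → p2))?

Not every world: w0 ⊮ ¬(p1 → (p1 → p2)).
w0 ⊮ ¬(p1 → (p1 → p2)) since w3 is accessible from w0 and w3 ⊩ p1 → (p1 → p2).
w3 ⊩ p1 → (p1 → p2): every world accessible from w3 that forces p1 (namely w3) also forces p1 → p2.

No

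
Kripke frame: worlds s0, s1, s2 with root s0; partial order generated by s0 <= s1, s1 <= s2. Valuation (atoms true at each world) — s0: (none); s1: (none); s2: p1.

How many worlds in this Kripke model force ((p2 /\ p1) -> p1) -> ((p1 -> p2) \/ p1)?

s0: does not force it — s0 ||-/- ((p2 /\ p1) -> p1) -> ((p1 -> p2) \/ p1): already at s0 itself, s0 ||- (p2 /\ p1) -> p1 but s0 ||-/- (p1 -> p2) \/ p1.
s1: does not force it.
s2: forces it.
Worlds forcing the formula: {s2}.

1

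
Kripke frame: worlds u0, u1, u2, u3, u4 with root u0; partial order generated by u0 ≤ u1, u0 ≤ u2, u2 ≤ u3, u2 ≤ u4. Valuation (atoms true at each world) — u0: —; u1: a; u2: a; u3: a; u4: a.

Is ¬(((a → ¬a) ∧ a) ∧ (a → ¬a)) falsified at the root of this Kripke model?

No

u0 ⊩ ¬(((a → ¬a) ∧ a) ∧ (a → ¬a)): no world accessible from u0 forces ((a → ¬a) ∧ a) ∧ (a → ¬a).
So the root u0 forces ¬(((a → ¬a) ∧ a) ∧ (a → ¬a)); the model is not a countermodel.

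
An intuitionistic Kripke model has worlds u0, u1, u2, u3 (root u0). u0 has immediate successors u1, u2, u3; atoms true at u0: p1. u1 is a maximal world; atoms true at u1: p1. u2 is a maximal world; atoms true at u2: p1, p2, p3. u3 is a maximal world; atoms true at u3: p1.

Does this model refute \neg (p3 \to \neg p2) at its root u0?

Yes

u0 \nVdash \neg (p3 \to \neg p2) since u1 is accessible from u0 and u1 \Vdash p3 \to \neg p2.
u1 \Vdash p3 \to \neg p2 vacuously: no world accessible from u1 forces the antecedent p3.
So the root u0 does not force \neg (p3 \to \neg p2); the model is a countermodel.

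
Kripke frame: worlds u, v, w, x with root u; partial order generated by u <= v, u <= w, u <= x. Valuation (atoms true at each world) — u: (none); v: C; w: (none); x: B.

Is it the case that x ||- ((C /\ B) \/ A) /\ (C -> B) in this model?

No

x ||-/- ((C /\ B) \/ A) /\ (C -> B) since x fails (C /\ B) \/ A.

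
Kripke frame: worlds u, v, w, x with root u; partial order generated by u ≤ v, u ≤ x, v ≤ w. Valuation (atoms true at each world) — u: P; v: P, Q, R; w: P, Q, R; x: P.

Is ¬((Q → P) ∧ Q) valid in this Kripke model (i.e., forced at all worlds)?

Not every world: u ⊮ ¬((Q → P) ∧ Q).
u ⊮ ¬((Q → P) ∧ Q) since v is accessible from u and v ⊩ (Q → P) ∧ Q.
v ⊩ (Q → P) ∧ Q since v forces both conjuncts.

No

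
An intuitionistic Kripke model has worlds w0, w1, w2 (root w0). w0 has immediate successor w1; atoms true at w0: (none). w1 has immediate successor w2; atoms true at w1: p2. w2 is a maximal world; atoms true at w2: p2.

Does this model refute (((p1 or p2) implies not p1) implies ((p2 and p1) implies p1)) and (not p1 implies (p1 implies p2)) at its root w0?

w0 forces (((p1 or p2) implies not p1) implies ((p2 and p1) implies p1)) and (not p1 implies (p1 implies p2)) since w0 forces both conjuncts.
So the root w0 forces (((p1 or p2) implies not p1) implies ((p2 and p1) implies p1)) and (not p1 implies (p1 implies p2)); the model is not a countermodel.

No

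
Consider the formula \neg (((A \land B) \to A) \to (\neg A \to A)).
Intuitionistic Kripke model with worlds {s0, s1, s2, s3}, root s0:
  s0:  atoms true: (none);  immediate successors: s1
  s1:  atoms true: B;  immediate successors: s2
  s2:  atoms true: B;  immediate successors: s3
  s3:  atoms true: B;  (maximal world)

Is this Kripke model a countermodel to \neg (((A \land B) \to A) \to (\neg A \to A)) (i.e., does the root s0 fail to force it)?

s0 \Vdash \neg (((A \land B) \to A) \to (\neg A \to A)): no world accessible from s0 forces ((A \land B) \to A) \to (\neg A \to A).
So the root s0 forces \neg (((A \land B) \to A) \to (\neg A \to A)); the model is not a countermodel.

No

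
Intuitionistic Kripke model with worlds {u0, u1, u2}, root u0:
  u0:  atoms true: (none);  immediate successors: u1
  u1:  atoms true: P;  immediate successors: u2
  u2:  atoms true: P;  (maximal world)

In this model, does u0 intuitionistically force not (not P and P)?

u0 forces not (not P and P): no world accessible from u0 forces not P and P.

Yes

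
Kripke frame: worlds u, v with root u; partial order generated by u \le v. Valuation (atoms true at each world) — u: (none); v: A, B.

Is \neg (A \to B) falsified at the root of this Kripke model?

Yes

u \nVdash \neg (A \to B) since u is accessible from u and u \Vdash A \to B.
u \Vdash A \to B: every world accessible from u that forces A (namely v) also forces B.
So the root u does not force \neg (A \to B); the model is a countermodel.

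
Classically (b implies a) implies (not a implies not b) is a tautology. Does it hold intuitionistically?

Yes

This is the forward direction of contraposition, which is intuitionistically derivable.
Assume b implies a and not a. If b held then a would follow, contradicting not a; so not b.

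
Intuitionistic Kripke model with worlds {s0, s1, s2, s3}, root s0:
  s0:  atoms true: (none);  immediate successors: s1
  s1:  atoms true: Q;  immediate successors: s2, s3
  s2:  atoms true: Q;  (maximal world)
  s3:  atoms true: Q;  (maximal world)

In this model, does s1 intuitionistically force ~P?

s1 ||- ~P: no world accessible from s1 forces P.

Yes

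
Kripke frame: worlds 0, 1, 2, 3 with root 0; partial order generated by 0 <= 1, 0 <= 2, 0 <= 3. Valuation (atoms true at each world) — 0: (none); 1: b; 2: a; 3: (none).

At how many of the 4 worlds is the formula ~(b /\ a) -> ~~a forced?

0: does not force it — 0 ||-/- ~(b /\ a) -> ~~a: already at 0 itself, 0 ||- ~(b /\ a) but 0 ||-/- ~~a.
1: does not force it — 1 ||-/- ~(b /\ a) -> ~~a: already at 1 itself, 1 ||- ~(b /\ a) but 1 ||-/- ~~a.
2: forces it.
3: does not force it.
Worlds forcing the formula: {2}.

1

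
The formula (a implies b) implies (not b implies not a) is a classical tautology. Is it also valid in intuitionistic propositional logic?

Yes

This is the forward direction of contraposition, which is intuitionistically derivable.
Assume a implies b and not b. If a held then b would follow, contradicting not b; so not a.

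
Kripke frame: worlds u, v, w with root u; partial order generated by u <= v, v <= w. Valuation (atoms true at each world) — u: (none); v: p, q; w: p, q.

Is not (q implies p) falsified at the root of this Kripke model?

Yes

u does not force not (q implies p) since u is accessible from u and u forces q implies p.
u forces q implies p: every world accessible from u that forces q (namely v, w) also forces p.
So the root u does not force not (q implies p); the model is a countermodel.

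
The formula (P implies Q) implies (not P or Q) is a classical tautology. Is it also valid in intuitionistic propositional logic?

This is the material-implication-as-disjunction principle, which is not intuitionistically valid.
A Kripke countermodel: worlds u, v; order generated by u <= v; atoms true at each world — u:{}; v:{P,Q}.
u does not force (P implies Q) implies (not P or Q): already at u itself, u forces P implies Q but u does not force not P or Q.
u does not force not P or Q: neither disjunct is forced at u.
u does not force not P since v is accessible from u and v forces P.
So the root u does not force the formula.

No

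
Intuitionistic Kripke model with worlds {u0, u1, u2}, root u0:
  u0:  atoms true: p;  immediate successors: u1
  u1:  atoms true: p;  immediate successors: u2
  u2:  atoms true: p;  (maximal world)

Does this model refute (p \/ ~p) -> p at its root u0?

No

u0 ||- (p \/ ~p) -> p: every world accessible from u0 that forces p \/ ~p (namely u0, u1, u2) also forces p.
So the root u0 forces (p \/ ~p) -> p; the model is not a countermodel.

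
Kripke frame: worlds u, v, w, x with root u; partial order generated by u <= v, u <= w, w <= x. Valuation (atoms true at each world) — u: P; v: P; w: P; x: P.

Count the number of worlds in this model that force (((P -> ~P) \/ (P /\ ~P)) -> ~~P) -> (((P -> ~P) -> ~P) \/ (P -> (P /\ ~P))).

u: forces it.
v: forces it.
w: forces it.
x: forces it.
Worlds forcing the formula: {u, v, w, x}.

4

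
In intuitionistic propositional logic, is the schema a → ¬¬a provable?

Yes

This is double-negation introduction, which is intuitionistically derivable.
If a world forces a then every accessible world forces a (persistence), so none forces ¬a; hence ¬¬a.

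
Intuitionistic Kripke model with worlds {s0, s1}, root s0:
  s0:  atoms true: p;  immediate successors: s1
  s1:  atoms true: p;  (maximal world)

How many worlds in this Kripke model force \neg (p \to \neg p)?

2

s0: forces it.
s1: forces it.
Worlds forcing the formula: {s0, s1}.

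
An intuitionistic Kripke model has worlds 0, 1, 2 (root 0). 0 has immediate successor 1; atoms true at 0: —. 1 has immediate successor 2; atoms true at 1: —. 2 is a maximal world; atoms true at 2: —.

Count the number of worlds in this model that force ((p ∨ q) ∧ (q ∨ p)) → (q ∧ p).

3

0: forces it.
1: forces it.
2: forces it.
Worlds forcing the formula: {0, 1, 2}.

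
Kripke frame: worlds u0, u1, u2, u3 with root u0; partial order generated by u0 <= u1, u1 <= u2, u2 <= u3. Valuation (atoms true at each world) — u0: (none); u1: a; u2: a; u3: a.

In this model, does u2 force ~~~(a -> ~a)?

u2 ||- ~~~(a -> ~a): no world accessible from u2 forces ~~(a -> ~a).

Yes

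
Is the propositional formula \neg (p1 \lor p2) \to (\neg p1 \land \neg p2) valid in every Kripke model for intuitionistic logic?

This is a constructively valid De Morgan direction (negated disjunction to conjunction of negations), which is intuitionistically derivable.
From \neg (p1 \lor p2): if p1 held then p1 \lor p2 would, contradiction — so \neg p1; similarly \neg p2.

Yes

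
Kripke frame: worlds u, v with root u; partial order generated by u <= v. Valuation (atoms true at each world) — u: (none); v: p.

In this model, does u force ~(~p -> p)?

u ||-/- ~(~p -> p) since u is accessible from u and u ||- ~p -> p.
u ||- ~p -> p vacuously: no world accessible from u forces the antecedent ~p.

No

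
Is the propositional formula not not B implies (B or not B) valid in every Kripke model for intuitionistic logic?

This is a variant of double-negation elimination (deriving excluded middle from double negation), which is not intuitionistically valid.
A Kripke countermodel: worlds u, v; order generated by u <= v; atoms true at each world — u:{}; v:{B}.
u does not force not not B implies (B or not B): already at u itself, u forces not not B but u does not force B or not B.
u does not force B or not B: neither disjunct is forced at u.
u lacks atom B, so u does not force B.
So the root u does not force the formula.

No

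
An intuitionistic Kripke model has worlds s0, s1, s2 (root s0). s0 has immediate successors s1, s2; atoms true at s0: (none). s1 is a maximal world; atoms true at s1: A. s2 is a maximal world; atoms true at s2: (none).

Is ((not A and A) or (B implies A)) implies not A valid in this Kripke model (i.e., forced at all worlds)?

Not every world: s0 does not force ((not A and A) or (B implies A)) implies not A.
s0 does not force ((not A and A) or (B implies A)) implies not A: already at s0 itself, s0 forces (not A and A) or (B implies A) but s0 does not force not A.
s0 does not force not A since s1 is accessible from s0 and s1 forces A.

No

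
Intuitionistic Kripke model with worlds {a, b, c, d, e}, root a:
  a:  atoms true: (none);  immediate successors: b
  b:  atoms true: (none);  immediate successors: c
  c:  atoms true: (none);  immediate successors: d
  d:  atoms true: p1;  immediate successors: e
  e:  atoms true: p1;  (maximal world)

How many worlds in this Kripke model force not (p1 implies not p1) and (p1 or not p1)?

2

a: does not force it — a does not force not (p1 implies not p1) and (p1 or not p1) since a fails p1 or not p1.
b: does not force it — b does not force not (p1 implies not p1) and (p1 or not p1) since b fails p1 or not p1.
c: does not force it.
d: forces it.
e: forces it.
Worlds forcing the formula: {d, e}.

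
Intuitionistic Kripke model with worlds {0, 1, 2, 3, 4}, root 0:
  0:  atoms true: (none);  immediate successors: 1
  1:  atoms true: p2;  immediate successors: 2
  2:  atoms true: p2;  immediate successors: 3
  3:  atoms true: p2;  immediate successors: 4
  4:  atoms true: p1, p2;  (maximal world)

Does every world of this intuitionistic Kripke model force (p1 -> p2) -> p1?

Not every world: 0 ||-/- (p1 -> p2) -> p1.
0 ||-/- (p1 -> p2) -> p1: already at 0 itself, 0 ||- p1 -> p2 but 0 ||-/- p1.
0 lacks atom p1, so 0 ||-/- p1.

No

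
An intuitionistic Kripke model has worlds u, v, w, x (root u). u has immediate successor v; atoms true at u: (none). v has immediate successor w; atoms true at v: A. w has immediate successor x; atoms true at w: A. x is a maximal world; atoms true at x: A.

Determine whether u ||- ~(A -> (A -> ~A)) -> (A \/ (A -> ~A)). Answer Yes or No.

u ||-/- ~(A -> (A -> ~A)) -> (A \/ (A -> ~A)): already at u itself, u ||- ~(A -> (A -> ~A)) but u ||-/- A \/ (A -> ~A).
u ||-/- A \/ (A -> ~A): neither disjunct is forced at u.
u lacks atom A, so u ||-/- A.

No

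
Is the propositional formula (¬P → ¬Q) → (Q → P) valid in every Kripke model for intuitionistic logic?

This is the converse of contraposition, which is not intuitionistically valid.
A Kripke countermodel: worlds s0, s1; order generated by s0 ≤ s1; atoms true at each world — s0:{Q}; s1:{P,Q}.
s0 ⊮ (¬P → ¬Q) → (Q → P): already at s0 itself, s0 ⊩ ¬P → ¬Q but s0 ⊮ Q → P.
s0 ⊮ Q → P: already at s0 itself, s0 ⊩ Q but s0 ⊮ P.
s0 lacks atom P, so s0 ⊮ P.
So the root s0 does not force the formula.

No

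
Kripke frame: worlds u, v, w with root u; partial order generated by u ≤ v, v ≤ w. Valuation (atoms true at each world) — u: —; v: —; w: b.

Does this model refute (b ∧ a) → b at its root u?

No

u ⊩ (b ∧ a) → b vacuously: no world accessible from u forces the antecedent b ∧ a.
So the root u forces (b ∧ a) → b; the model is not a countermodel.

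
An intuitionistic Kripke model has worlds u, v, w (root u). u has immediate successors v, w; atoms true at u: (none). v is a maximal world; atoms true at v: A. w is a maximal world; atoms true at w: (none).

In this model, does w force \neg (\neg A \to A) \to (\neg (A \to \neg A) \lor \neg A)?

Yes

w \Vdash \neg (\neg A \to A) \to (\neg (A \to \neg A) \lor \neg A): every world accessible from w that forces \neg (\neg A \to A) (namely w) also forces \neg (A \to \neg A) \lor \neg A.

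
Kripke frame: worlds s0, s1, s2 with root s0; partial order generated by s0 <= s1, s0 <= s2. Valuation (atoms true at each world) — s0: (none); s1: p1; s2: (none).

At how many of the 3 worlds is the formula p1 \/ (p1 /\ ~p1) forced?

s0: does not force it — s0 ||-/- p1 \/ (p1 /\ ~p1): neither disjunct is forced at s0.
s1: forces it.
s2: does not force it — s2 ||-/- p1 \/ (p1 /\ ~p1): neither disjunct is forced at s2.
Worlds forcing the formula: {s1}.

1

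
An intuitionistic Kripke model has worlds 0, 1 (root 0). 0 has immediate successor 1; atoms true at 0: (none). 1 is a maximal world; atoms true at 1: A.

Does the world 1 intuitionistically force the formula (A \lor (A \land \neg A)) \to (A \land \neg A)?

No

1 \nVdash (A \lor (A \land \neg A)) \to (A \land \neg A): already at 1 itself, 1 \Vdash A \lor (A \land \neg A) but 1 \nVdash A \land \neg A.
1 \nVdash A \land \neg A since 1 fails \neg A.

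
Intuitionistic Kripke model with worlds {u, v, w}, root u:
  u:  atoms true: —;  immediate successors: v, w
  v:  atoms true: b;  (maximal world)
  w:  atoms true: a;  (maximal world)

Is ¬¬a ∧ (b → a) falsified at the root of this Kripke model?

Yes

u ⊮ ¬¬a ∧ (b → a) since u fails ¬¬a.
So the root u does not force ¬¬a ∧ (b → a); the model is a countermodel.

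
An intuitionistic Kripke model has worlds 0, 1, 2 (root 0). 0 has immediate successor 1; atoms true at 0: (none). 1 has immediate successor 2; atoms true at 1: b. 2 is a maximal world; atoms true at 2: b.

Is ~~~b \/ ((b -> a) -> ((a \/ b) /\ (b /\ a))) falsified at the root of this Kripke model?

No

0 ||- ~~~b \/ ((b -> a) -> ((a \/ b) /\ (b /\ a))) via the disjunct (b -> a) -> ((a \/ b) /\ (b /\ a)).
So the root 0 forces ~~~b \/ ((b -> a) -> ((a \/ b) /\ (b /\ a))); the model is not a countermodel.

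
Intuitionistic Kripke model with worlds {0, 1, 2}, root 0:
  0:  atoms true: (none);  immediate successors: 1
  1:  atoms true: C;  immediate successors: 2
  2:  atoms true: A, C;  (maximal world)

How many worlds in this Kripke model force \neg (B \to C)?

0: does not force it — 0 \nVdash \neg (B \to C) since 0 is accessible from 0 and 0 \Vdash B \to C.
1: does not force it — 1 \nVdash \neg (B \to C) since 1 is accessible from 1 and 1 \Vdash B \to C.
2: does not force it.
Worlds forcing the formula: { }.

0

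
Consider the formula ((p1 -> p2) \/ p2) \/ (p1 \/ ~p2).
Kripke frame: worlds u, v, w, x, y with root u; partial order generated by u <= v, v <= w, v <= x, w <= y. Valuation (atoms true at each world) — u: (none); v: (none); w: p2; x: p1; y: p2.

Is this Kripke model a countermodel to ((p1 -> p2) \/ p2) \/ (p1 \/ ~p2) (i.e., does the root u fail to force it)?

u ||-/- ((p1 -> p2) \/ p2) \/ (p1 \/ ~p2): neither disjunct is forced at u.
u ||-/- (p1 -> p2) \/ p2: neither disjunct is forced at u.
u ||-/- p1 -> p2: at the accessible world x, x ||- p1 but x ||-/- p2.
x lacks atom p2, so x ||-/- p2.
So the root u does not force ((p1 -> p2) \/ p2) \/ (p1 \/ ~p2); the model is a countermodel.

Yes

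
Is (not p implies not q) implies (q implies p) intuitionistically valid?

No

This is the converse of contraposition, which is not intuitionistically valid.
A Kripke countermodel: worlds w0, w1; order generated by w0 <= w1; atoms true at each world — w0:{q}; w1:{p,q}.
w0 does not force (not p implies not q) implies (q implies p): already at w0 itself, w0 forces not p implies not q but w0 does not force q implies p.
w0 does not force q implies p: already at w0 itself, w0 forces q but w0 does not force p.
w0 lacks atom p, so w0 does not force p.
So the root w0 does not force the formula.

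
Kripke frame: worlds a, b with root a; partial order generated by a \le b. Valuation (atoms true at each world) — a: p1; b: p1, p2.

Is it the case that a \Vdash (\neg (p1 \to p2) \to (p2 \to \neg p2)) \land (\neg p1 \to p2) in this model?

a \Vdash (\neg (p1 \to p2) \to (p2 \to \neg p2)) \land (\neg p1 \to p2) since a forces both conjuncts.

Yes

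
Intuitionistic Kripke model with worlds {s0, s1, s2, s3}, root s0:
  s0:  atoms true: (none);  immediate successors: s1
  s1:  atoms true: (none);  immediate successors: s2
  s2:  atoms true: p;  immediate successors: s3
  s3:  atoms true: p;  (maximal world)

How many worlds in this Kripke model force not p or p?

s0: does not force it — s0 does not force not p or p: neither disjunct is forced at s0.
s1: does not force it — s1 does not force not p or p: neither disjunct is forced at s1.
s2: forces it.
s3: forces it.
Worlds forcing the formula: {s2, s3}.

2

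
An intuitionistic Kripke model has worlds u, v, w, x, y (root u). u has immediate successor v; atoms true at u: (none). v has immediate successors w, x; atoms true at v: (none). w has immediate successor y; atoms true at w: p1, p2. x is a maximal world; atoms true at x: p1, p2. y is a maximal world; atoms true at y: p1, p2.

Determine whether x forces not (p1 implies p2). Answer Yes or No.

x does not force not (p1 implies p2) since x is accessible from x and x forces p1 implies p2.
x forces p1 implies p2: every world accessible from x that forces p1 (namely x) also forces p2.

No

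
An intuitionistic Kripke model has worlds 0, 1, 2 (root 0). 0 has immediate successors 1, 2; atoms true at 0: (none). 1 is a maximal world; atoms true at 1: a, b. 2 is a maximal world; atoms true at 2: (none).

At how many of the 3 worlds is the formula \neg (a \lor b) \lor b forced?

2

0: does not force it — 0 \nVdash \neg (a \lor b) \lor b: neither disjunct is forced at 0.
1: forces it.
2: forces it.
Worlds forcing the formula: {1, 2}.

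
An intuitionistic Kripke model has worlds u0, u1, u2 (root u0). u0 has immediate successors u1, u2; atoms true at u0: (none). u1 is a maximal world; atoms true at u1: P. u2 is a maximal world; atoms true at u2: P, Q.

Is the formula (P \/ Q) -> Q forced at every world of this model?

Not every world: u0 ||-/- (P \/ Q) -> Q.
u0 ||-/- (P \/ Q) -> Q: at the accessible world u1, u1 ||- P \/ Q but u1 ||-/- Q.
u1 lacks atom Q, so u1 ||-/- Q.

No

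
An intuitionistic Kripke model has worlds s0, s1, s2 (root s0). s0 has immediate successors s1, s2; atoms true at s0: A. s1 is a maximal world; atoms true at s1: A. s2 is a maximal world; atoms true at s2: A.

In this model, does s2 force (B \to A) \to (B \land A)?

s2 \nVdash (B \to A) \to (B \land A): already at s2 itself, s2 \Vdash B \to A but s2 \nVdash B \land A.
s2 \nVdash B \land A since s2 fails B.

No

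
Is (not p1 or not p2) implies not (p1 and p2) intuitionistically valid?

This is a constructively valid De Morgan direction (disjunction of negations to negated conjunction), which is intuitionistically derivable.
If not p1 holds at a world then no accessible world forces p1, hence none forces p1 and p2; likewise for not p2.

Yes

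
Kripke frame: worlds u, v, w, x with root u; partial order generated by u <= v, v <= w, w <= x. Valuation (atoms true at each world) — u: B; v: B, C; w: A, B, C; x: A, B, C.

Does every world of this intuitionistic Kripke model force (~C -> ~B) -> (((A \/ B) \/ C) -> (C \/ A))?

Not every world: u ||-/- (~C -> ~B) -> (((A \/ B) \/ C) -> (C \/ A)).
u ||-/- (~C -> ~B) -> (((A \/ B) \/ C) -> (C \/ A)): already at u itself, u ||- ~C -> ~B but u ||-/- ((A \/ B) \/ C) -> (C \/ A).
u ||-/- ((A \/ B) \/ C) -> (C \/ A): already at u itself, u ||- (A \/ B) \/ C but u ||-/- C \/ A.

No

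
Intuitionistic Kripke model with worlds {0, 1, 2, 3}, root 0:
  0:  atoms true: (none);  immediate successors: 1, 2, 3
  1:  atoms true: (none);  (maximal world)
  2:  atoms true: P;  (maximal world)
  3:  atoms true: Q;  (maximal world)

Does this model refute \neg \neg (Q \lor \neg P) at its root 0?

Yes

0 \nVdash \neg \neg (Q \lor \neg P) since 2 is accessible from 0 and 2 \Vdash \neg (Q \lor \neg P).
2 \Vdash \neg (Q \lor \neg P): no world accessible from 2 forces Q \lor \neg P.
So the root 0 does not force \neg \neg (Q \lor \neg P); the model is a countermodel.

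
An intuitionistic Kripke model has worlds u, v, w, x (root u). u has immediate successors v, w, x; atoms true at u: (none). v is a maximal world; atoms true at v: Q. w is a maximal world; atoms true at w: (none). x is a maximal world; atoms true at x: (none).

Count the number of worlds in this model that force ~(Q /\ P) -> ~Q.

u: does not force it — u ||-/- ~(Q /\ P) -> ~Q: already at u itself, u ||- ~(Q /\ P) but u ||-/- ~Q.
v: does not force it.
w: forces it.
x: forces it.
Worlds forcing the formula: {w, x}.

2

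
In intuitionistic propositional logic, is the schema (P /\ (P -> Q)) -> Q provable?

This is modus ponens in implicational form, which is intuitionistically derivable.
If a world forces P and P -> Q, then applying the implication at that world (which is accessible from itself) gives Q.

Yes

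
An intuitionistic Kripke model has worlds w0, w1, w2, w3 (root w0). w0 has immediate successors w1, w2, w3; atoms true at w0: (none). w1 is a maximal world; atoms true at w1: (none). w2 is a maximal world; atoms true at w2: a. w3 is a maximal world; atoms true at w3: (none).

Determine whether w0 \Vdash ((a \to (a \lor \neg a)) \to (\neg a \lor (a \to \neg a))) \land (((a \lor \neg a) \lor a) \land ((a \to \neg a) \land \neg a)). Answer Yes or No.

No

w0 \nVdash ((a \to (a \lor \neg a)) \to (\neg a \lor (a \to \neg a))) \land (((a \lor \neg a) \lor a) \land ((a \to \neg a) \land \neg a)) since w0 fails (a \to (a \lor \neg a)) \to (\neg a \lor (a \to \neg a)).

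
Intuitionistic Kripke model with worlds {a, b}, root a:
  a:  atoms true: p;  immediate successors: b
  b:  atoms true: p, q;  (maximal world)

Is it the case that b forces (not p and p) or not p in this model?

No

b does not force (not p and p) or not p: neither disjunct is forced at b.
b does not force not p and p since b fails not p.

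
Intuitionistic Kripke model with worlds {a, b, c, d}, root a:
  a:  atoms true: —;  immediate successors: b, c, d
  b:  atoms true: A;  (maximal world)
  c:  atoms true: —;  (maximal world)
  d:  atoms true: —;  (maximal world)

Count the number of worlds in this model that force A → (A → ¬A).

2

a: does not force it — a ⊮ A → (A → ¬A): at the accessible world b, b ⊩ A but b ⊮ A → ¬A.
b: does not force it — b ⊮ A → (A → ¬A): already at b itself, b ⊩ A but b ⊮ A → ¬A.
c: forces it.
d: forces it.
Worlds forcing the formula: {c, d}.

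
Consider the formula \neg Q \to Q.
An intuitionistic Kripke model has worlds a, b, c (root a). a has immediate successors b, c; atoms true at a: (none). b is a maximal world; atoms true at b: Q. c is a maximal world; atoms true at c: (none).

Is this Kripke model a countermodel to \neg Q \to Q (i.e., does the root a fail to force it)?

a \nVdash \neg Q \to Q: at the accessible world c, c \Vdash \neg Q but c \nVdash Q.
c lacks atom Q, so c \nVdash Q.
So the root a does not force \neg Q \to Q; the model is a countermodel.

Yes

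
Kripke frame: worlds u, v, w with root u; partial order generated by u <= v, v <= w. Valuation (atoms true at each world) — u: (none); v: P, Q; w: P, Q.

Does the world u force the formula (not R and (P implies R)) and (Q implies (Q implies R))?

u does not force (not R and (P implies R)) and (Q implies (Q implies R)) since u fails not R and (P implies R).

No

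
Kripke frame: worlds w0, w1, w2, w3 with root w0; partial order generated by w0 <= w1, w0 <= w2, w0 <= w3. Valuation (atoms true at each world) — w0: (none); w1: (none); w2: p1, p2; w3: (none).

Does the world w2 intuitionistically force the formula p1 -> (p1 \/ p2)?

w2 ||- p1 -> (p1 \/ p2): every world accessible from w2 that forces p1 (namely w2) also forces p1 \/ p2.

Yes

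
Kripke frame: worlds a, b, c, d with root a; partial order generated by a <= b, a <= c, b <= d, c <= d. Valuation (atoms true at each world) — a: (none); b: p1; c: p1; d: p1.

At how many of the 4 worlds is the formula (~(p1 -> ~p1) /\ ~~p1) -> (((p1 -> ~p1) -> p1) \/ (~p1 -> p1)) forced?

a: forces it.
b: forces it.
c: forces it.
d: forces it.
Worlds forcing the formula: {a, b, c, d}.

4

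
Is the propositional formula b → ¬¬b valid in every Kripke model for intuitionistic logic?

Yes

This is double-negation introduction, which is intuitionistically derivable.
If a world forces b then every accessible world forces b (persistence), so none forces ¬b; hence ¬¬b.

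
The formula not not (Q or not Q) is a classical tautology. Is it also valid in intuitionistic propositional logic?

This is the double negation of excluded middle, which is intuitionistically derivable.
Assuming not (Q or not Q): from Q we'd get Q or not Q, so not Q; but then Q or not Q again — contradiction. Hence not not (Q or not Q).

Yes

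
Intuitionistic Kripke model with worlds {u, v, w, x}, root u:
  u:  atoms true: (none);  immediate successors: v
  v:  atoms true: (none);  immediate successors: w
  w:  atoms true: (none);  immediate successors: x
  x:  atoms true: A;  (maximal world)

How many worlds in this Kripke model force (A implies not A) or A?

u: does not force it — u does not force (A implies not A) or A: neither disjunct is forced at u.
v: does not force it — v does not force (A implies not A) or A: neither disjunct is forced at v.
w: does not force it.
x: forces it.
Worlds forcing the formula: {x}.

1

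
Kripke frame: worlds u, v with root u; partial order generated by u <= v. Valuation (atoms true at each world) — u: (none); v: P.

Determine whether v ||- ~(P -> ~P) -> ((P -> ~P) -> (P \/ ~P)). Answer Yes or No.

Yes

v ||- ~(P -> ~P) -> ((P -> ~P) -> (P \/ ~P)): every world accessible from v that forces ~(P -> ~P) (namely v) also forces (P -> ~P) -> (P \/ ~P).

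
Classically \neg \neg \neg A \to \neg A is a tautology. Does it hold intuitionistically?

Yes

This is triple-negation reduction, which is intuitionistically derivable.
Assume \neg \neg \neg A and suppose A. Then \neg \neg A (double-negation introduction), contradicting \neg \neg \neg A. So \neg A.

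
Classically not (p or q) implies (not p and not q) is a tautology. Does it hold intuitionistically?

Yes

This is a constructively valid De Morgan direction (negated disjunction to conjunction of negations), which is intuitionistically derivable.
From not (p or q): if p held then p or q would, contradiction — so not p; similarly not q.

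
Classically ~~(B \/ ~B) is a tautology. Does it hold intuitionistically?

This is the double negation of excluded middle, which is intuitionistically derivable.
Assuming ~(B \/ ~B): from B we'd get B \/ ~B, so ~B; but then B \/ ~B again — contradiction. Hence ~~(B \/ ~B).

Yes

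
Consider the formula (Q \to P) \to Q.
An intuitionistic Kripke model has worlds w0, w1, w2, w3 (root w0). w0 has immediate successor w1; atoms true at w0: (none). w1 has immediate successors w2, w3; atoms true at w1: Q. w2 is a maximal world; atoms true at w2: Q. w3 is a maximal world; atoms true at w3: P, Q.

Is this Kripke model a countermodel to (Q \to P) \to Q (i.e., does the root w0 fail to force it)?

No

w0 \Vdash (Q \to P) \to Q: every world accessible from w0 that forces Q \to P (namely w3) also forces Q.
So the root w0 forces (Q \to P) \to Q; the model is not a countermodel.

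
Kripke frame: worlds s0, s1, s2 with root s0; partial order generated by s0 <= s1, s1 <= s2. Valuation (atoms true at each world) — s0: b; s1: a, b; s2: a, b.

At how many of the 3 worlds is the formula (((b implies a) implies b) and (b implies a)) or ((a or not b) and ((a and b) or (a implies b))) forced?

s0: does not force it — s0 does not force (((b implies a) implies b) and (b implies a)) or ((a or not b) and ((a and b) or (a implies b))): neither disjunct is forced at s0.
s1: forces it.
s2: forces it.
Worlds forcing the formula: {s1, s2}.

2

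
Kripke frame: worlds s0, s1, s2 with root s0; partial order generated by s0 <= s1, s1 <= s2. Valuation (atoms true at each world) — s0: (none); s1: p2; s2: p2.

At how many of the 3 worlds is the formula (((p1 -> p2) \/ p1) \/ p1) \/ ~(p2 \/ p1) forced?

3

s0: forces it.
s1: forces it.
s2: forces it.
Worlds forcing the formula: {s0, s1, s2}.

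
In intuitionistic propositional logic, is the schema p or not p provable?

This is the law of excluded middle, which is not intuitionistically valid.
A Kripke countermodel: worlds u0, u1; order generated by u0 <= u1; atoms true at each world — u0:{}; u1:{p}.
u0 does not force p or not p: neither disjunct is forced at u0.
u0 lacks atom p, so u0 does not force p.
So the root u0 does not force the formula.

No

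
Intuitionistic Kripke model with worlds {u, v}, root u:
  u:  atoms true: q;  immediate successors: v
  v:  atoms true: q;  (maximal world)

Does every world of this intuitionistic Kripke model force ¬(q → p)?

u ⊩ ¬(q → p): no world accessible from u forces q → p.
Since the root u forces ¬(q → p) and forcing is persistent (monotone upward), every world forces it.

Yes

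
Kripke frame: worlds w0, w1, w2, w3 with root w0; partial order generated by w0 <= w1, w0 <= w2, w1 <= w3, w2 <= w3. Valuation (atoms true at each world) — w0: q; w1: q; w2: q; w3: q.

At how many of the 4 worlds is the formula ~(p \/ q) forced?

0

w0: does not force it — w0 ||-/- ~(p \/ q) since w0 is accessible from w0 and w0 ||- p \/ q.
w1: does not force it — w1 ||-/- ~(p \/ q) since w1 is accessible from w1 and w1 ||- p \/ q.
w2: does not force it.
w3: does not force it.
Worlds forcing the formula: { }.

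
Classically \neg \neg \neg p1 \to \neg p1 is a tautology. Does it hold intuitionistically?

Yes

This is triple-negation reduction, which is intuitionistically derivable.
Assume \neg \neg \neg p1 and suppose p1. Then \neg \neg p1 (double-negation introduction), contradicting \neg \neg \neg p1. So \neg p1.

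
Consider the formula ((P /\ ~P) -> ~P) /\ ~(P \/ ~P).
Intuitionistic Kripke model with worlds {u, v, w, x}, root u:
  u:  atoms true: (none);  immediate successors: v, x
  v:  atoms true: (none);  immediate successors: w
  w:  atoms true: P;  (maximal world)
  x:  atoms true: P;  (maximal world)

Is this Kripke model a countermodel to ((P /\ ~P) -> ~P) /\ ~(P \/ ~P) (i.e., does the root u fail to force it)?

Yes

u ||-/- ((P /\ ~P) -> ~P) /\ ~(P \/ ~P) since u fails ~(P \/ ~P).
So the root u does not force ((P /\ ~P) -> ~P) /\ ~(P \/ ~P); the model is a countermodel.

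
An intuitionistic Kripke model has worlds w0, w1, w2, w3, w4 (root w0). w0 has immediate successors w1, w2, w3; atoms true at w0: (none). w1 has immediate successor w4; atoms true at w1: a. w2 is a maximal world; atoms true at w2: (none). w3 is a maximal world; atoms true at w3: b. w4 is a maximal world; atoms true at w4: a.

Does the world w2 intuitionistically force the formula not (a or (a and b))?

Yes

w2 forces not (a or (a and b)): no world accessible from w2 forces a or (a and b).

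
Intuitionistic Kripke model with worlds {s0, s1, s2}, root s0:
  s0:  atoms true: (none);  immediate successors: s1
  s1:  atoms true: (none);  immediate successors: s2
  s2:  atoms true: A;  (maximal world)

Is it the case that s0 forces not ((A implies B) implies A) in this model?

No

s0 does not force not ((A implies B) implies A) since s0 is accessible from s0 and s0 forces (A implies B) implies A.
s0 forces (A implies B) implies A vacuously: no world accessible from s0 forces the antecedent A implies B.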